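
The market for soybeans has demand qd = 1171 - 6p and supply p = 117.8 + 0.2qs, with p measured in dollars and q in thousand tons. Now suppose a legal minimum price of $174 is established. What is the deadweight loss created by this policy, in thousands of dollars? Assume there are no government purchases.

Rearranging supply gives qs = 5p - 589. Without the control the market clears where 1171 - 6p = 5p - 589, i.e. p* = 160 and q* = 211.
The floor of 174 is above the equilibrium price 160, so it binds.
At p = 174: qd = 1171 - 6·174 = 127 and qs = 5·174 - 589 = 281.
Quantity traded falls to 127. At q = 127 the demand price is (1171 - 127)/6 = 174 and the supply price is (589 + 127)/5 = 143.2.
Deadweight loss = ½ · (174 - 143.2) · (211 - 127) = ½ · 30.8 · 84 = 1293.6.

1293.6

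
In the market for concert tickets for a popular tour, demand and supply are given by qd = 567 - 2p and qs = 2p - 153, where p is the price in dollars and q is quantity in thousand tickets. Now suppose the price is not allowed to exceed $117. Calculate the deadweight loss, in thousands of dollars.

Without the control the market clears where 567 - 2p = 2p - 153, i.e. p* = 180 and q* = 207.
Since 117 < 180, the ceiling is binding.
At p = 117: qd = 567 - 2·117 = 333 and qs = 2·117 - 153 = 81.
Quantity traded falls to 81. At q = 81 the demand price is (567 - 81)/2 = 243 and the supply price is (153 + 81)/2 = 117.
Deadweight loss = ½ · (243 - 117) · (207 - 81) = ½ · 126 · 126 = 7938.

7938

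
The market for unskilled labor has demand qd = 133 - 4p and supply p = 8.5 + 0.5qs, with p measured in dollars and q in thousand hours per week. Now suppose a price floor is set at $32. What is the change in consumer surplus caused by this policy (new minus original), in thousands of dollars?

-133

Rearranging supply gives qs = 2p - 17. In a free market, 133 - 4p = 2p - 17 gives the equilibrium p* = 25, q* = 33.
Because the floor (32) lies above the market-clearing price, it is binding.
At p = 32: qd = 133 - 4·32 = 5 and qs = 2·32 - 17 = 47.
Consumer surplus without the control is ½ · (33.25 - 25) · 33 = 136.125.
With the floor, consumers buy 5 units at 32, so CS = ½ · (33.25 - 32) · 5 = 3.125.
Change in consumer surplus = 3.125 - 136.125 = -133.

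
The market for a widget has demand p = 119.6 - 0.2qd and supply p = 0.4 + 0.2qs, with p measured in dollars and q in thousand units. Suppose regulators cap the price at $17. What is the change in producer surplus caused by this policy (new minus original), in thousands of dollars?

-8191.5

Rearranging demand gives qd = 598 - 5p; rearranging supply gives qs = 5p - 2. Setting quantity demanded equal to quantity supplied, 598 - 5p = 5p - 2, gives p* = 60 and q* = 298.
Because the ceiling (17) lies below the market-clearing price, it is binding.
At p = 17: qd = 598 - 5·17 = 513 and qs = 5·17 - 2 = 83.
Producer surplus without the control is ½ · (60 - 0.4) · 298 = 8880.4.
With the ceiling, producers sell 83 units at 17, so PS = ½ · (17 - 0.4) · 83 = 688.9.
Change in producer surplus = 688.9 - 8880.4 = -8191.5.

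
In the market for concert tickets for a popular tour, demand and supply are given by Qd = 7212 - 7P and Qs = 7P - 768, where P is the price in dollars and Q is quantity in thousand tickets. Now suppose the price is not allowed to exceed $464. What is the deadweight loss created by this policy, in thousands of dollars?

78652

Equilibrium: 7212 - 7P = 7P - 768, so 7980 = 14P and P* = 570, Q* = 3222.
Since 464 < 570, the ceiling is binding.
At P = 464: Qd = 7212 - 7·464 = 3964 and Qs = 7·464 - 768 = 2480.
Quantity traded falls to 2480. At Q = 2480 the demand price is (7212 - 2480)/7 = 676 and the supply price is (768 + 2480)/7 = 464.
Deadweight loss = ½ · (676 - 464) · (3222 - 2480) = ½ · 212 · 742 = 78652.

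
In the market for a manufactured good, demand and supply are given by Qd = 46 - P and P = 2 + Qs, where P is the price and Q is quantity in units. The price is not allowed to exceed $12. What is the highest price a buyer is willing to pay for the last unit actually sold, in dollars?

36

Rearranging supply gives Qs = P - 2. Equilibrium: 46 - P = P - 2, so 48 = 2P and P* = 24, Q* = 22.
Since 12 < 24, the ceiling is binding.
At P = 12: Qd = 46 - 12 = 34 and Qs = 12 - 2 = 10.
Only 10 units reach the market. On the demand curve, the marginal buyer's willingness to pay at Q = 10 is (46 - 10) = 36.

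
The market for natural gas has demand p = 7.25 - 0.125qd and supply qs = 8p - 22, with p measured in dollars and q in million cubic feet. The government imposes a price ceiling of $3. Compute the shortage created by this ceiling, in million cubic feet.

32

Rearranging demand gives qd = 58 - 8p. In a free market, 58 - 8p = 8p - 22 gives the equilibrium p* = 5, q* = 18.
The ceiling of 3 is below the equilibrium price 5, so it binds.
At p = 3: qd = 58 - 8·3 = 34 and qs = 8·3 - 22 = 2.
Shortage = qd - qs = 34 - 2 = 32.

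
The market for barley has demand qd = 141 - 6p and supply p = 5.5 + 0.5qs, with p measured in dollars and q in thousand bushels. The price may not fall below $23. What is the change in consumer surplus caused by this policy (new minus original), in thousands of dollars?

Rearranging supply gives qs = 2p - 11. In a free market, 141 - 6p = 2p - 11 gives the equilibrium p* = 19, q* = 27.
Because the floor (23) lies above the market-clearing price, it is binding.
At p = 23: qd = 141 - 6·23 = 3 and qs = 2·23 - 11 = 35.
Consumer surplus without the control is ½ · (23.5 - 19) · 27 = 60.75.
With the floor, consumers buy 3 units at 23, so CS = ½ · (23.5 - 23) · 3 = 0.75.
Change in consumer surplus = 0.75 - 60.75 = -60.

-60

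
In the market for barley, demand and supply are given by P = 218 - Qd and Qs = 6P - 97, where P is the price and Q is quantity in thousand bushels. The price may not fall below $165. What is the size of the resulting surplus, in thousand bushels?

840

Rearranging demand gives Qd = 218 - P. Equilibrium: 218 - P = 6P - 97, so 315 = 7P and P* = 45, Q* = 173.
Because the floor (165) lies above the market-clearing price, it is binding.
At P = 165: Qd = 218 - 165 = 53 and Qs = 6·165 - 97 = 893.
Surplus = Qs - Qd = 893 - 53 = 840.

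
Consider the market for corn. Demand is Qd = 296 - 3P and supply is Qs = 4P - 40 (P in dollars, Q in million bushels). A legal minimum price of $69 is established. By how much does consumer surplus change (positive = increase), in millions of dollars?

-2530.5

Equilibrium: 296 - 3P = 4P - 40, so 336 = 7P and P* = 48, Q* = 152.
Since 69 > 48, the floor is binding.
At P = 69: Qd = 296 - 3·69 = 89 and Qs = 4·69 - 40 = 236.
Consumer surplus without the control is ½ · (296/3 - 48) · 152 = 11552/3.
With the floor, consumers buy 89 units at 69, so CS = ½ · (296/3 - 69) · 89 = 7921/6.
Change in consumer surplus = 7921/6 - 11552/3 = -2530.5.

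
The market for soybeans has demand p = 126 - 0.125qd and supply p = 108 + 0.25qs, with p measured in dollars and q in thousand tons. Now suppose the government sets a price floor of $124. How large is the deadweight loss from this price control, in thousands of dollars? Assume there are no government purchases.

Rearranging demand gives qd = 1008 - 8p; rearranging supply gives qs = 4p - 432. Setting quantity demanded equal to quantity supplied, 1008 - 8p = 4p - 432, gives p* = 120 and q* = 48.
Because the floor (124) lies above the market-clearing price, it is binding.
At p = 124: qd = 1008 - 8·124 = 16 and qs = 4·124 - 432 = 64.
Quantity traded falls to 16. At q = 16 the demand price is (1008 - 16)/8 = 124 and the supply price is (432 + 16)/4 = 112.
Deadweight loss = ½ · (124 - 112) · (48 - 16) = ½ · 12 · 32 = 192.

192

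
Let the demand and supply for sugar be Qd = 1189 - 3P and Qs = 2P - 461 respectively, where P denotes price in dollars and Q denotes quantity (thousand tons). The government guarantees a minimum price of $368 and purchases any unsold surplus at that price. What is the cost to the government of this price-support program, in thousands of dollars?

Setting quantity demanded equal to quantity supplied, 1189 - 3P = 2P - 461, gives P* = 330 and Q* = 199.
Because the floor (368) lies above the market-clearing price, it is binding.
At P = 368: Qd = 1189 - 3·368 = 85 and Qs = 2·368 - 461 = 275.
Surplus = Qs - Qd = 190.
Government expenditure = surplus × support price = 190 × 368 = 69920.

69920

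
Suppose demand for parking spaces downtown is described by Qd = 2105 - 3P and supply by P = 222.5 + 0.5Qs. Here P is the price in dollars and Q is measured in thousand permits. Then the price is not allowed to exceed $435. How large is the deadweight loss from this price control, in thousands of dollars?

Rearranging supply gives Qs = 2P - 445. Without the control the market clears where 2105 - 3P = 2P - 445, i.e. P* = 510 and Q* = 575.
Since 435 < 510, the ceiling is binding.
At P = 435: Qd = 2105 - 3·435 = 800 and Qs = 2·435 - 445 = 425.
Quantity traded falls to 425. At Q = 425 the demand price is (2105 - 425)/3 = 560 and the supply price is (445 + 425)/2 = 435.
Deadweight loss = ½ · (560 - 435) · (575 - 425) = ½ · 125 · 150 = 9375.

9375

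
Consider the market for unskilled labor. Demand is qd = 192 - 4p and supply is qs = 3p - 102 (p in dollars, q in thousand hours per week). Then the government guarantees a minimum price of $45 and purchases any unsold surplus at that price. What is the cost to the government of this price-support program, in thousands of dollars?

Equilibrium: 192 - 4p = 3p - 102, so 294 = 7p and p* = 42, q* = 24.
Since 45 > 42, the floor is binding.
At p = 45: qd = 192 - 4·45 = 12 and qs = 3·45 - 102 = 33.
Surplus = qs - qd = 21.
Government expenditure = surplus × support price = 21 × 45 = 945.

945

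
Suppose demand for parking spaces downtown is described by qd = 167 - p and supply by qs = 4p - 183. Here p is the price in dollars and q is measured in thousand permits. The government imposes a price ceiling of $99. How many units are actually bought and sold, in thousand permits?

In a free market, 167 - p = 4p - 183 gives the equilibrium p* = 70, q* = 97.
The ceiling of 99 is above the equilibrium price 70, so it is not binding; the market clears at p* = 70, q* = 97.

97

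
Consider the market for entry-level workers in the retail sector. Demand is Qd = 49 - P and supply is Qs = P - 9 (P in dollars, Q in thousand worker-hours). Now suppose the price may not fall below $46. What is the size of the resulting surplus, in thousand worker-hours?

In a free market, 49 - P = P - 9 gives the equilibrium P* = 29, Q* = 20.
Because the floor (46) lies above the market-clearing price, it is binding.
At P = 46: Qd = 49 - 46 = 3 and Qs = 46 - 9 = 37.
Surplus = Qs - Qd = 37 - 3 = 34.

34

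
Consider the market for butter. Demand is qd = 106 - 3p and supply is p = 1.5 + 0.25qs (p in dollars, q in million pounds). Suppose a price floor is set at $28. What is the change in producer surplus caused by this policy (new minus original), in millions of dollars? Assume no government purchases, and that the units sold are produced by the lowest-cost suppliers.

102

Rearranging supply gives qs = 4p - 6. Without the control the market clears where 106 - 3p = 4p - 6, i.e. p* = 16 and q* = 58.
Because the floor (28) lies above the market-clearing price, it is binding.
At p = 28: qd = 106 - 3·28 = 22 and qs = 4·28 - 6 = 106.
Producer surplus without the control is ½ · (16 - 1.5) · 58 = 420.5.
With the floor, 22 units are sold at 28. The supply price at q = 22 is 7, so PS = ½ · [(28 - 1.5) + (28 - 7)] · 22 = 522.5.
Change in producer surplus = 522.5 - 420.5 = 102.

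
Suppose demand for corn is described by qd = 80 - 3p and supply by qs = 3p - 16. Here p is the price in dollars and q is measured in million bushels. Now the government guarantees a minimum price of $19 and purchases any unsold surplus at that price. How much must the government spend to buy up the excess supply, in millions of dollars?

342

In a free market, 80 - 3p = 3p - 16 gives the equilibrium p* = 16, q* = 32.
The floor of 19 is above the equilibrium price 16, so it binds.
At p = 19: qd = 80 - 3·19 = 23 and qs = 3·19 - 16 = 41.
Surplus = qs - qd = 18.
Government expenditure = surplus × support price = 18 × 19 = 342.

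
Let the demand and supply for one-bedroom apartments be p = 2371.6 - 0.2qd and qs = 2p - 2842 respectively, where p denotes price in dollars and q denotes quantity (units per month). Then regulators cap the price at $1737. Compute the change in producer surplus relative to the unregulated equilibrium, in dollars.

-361185

Rearranging demand gives qd = 11858 - 5p. In a free market, 11858 - 5p = 2p - 2842 gives the equilibrium p* = 2100, q* = 1358.
Because the ceiling (1737) lies below the market-clearing price, it is binding.
At p = 1737: qd = 11858 - 5·1737 = 3173 and qs = 2·1737 - 2842 = 632.
Producer surplus without the control is ½ · (2100 - 1421) · 1358 = 461041.
With the ceiling, producers sell 632 units at 1737, so PS = ½ · (1737 - 1421) · 632 = 99856.
Change in producer surplus = 99856 - 461041 = -361185.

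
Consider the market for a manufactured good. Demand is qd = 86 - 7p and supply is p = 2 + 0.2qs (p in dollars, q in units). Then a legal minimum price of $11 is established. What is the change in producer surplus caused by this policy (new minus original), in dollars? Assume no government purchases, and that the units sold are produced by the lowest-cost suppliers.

-17.1

Rearranging supply gives qs = 5p - 10. Without the control the market clears where 86 - 7p = 5p - 10, i.e. p* = 8 and q* = 30.
The floor of 11 is above the equilibrium price 8, so it binds.
At p = 11: qd = 86 - 7·11 = 9 and qs = 5·11 - 10 = 45.
Producer surplus without the control is ½ · (8 - 2) · 30 = 90.
With the floor, 9 units are sold at 11. The supply price at q = 9 is 3.8, so PS = ½ · [(11 - 2) + (11 - 3.8)] · 9 = 72.9.
Change in producer surplus = 72.9 - 90 = -17.1.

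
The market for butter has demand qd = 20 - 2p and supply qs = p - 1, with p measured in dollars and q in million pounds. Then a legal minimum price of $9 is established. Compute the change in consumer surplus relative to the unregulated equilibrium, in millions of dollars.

In a free market, 20 - 2p = p - 1 gives the equilibrium p* = 7, q* = 6.
The floor of 9 is above the equilibrium price 7, so it binds.
At p = 9: qd = 20 - 2·9 = 2 and qs = 9 - 1 = 8.
Consumer surplus without the control is ½ · (10 - 7) · 6 = 9.
With the floor, consumers buy 2 units at 9, so CS = ½ · (10 - 9) · 2 = 1.
Change in consumer surplus = 1 - 9 = -8.

-8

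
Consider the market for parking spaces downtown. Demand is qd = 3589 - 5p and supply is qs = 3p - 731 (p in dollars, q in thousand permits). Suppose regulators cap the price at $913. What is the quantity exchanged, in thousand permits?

889

Without the control the market clears where 3589 - 5p = 3p - 731, i.e. p* = 540 and q* = 889.
The ceiling of 913 is above the equilibrium price 540, so it is not binding; the market clears at p* = 540, q* = 889.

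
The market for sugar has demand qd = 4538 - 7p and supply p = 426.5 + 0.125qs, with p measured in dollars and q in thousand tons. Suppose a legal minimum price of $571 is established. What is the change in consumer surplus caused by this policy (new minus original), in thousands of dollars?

-28064.5

Rearranging supply gives qs = 8p - 3412. In a free market, 4538 - 7p = 8p - 3412 gives the equilibrium p* = 530, q* = 828.
Because the floor (571) lies above the market-clearing price, it is binding.
At p = 571: qd = 4538 - 7·571 = 541 and qs = 8·571 - 3412 = 1156.
Consumer surplus without the control is ½ · (4538/7 - 530) · 828 = 342792/7.
With the floor, consumers buy 541 units at 571, so CS = ½ · (4538/7 - 571) · 541 = 292681/14.
Change in consumer surplus = 292681/14 - 342792/7 = -28064.5.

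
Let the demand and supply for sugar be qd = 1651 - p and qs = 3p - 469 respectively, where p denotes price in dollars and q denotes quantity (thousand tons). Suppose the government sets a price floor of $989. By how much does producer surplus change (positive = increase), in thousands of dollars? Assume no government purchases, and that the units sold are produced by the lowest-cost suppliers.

268744.5

Setting quantity demanded equal to quantity supplied, 1651 - p = 3p - 469, gives p* = 530 and q* = 1121.
Because the floor (989) lies above the market-clearing price, it is binding.
At p = 989: qd = 1651 - 989 = 662 and qs = 3·989 - 469 = 2498.
Producer surplus without the control is ½ · (530 - 469/3) · 1121 = 1256641/6.
With the floor, 662 units are sold at 989. The supply price at q = 662 is 377, so PS = ½ · [(989 - 469/3) + (989 - 377)] · 662 = 1434554/3.
Change in producer surplus = 1434554/3 - 1256641/6 = 268744.5.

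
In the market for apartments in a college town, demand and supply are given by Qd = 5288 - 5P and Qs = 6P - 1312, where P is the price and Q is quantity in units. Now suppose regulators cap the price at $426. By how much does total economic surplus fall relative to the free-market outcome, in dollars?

Setting quantity demanded equal to quantity supplied, 5288 - 5P = 6P - 1312, gives P* = 600 and Q* = 2288.
The ceiling of 426 is below the equilibrium price 600, so it binds.
At P = 426: Qd = 5288 - 5·426 = 3158 and Qs = 6·426 - 1312 = 1244.
Quantity traded falls to 1244. At Q = 1244 the demand price is (5288 - 1244)/5 = 808.8 and the supply price is (1312 + 1244)/6 = 426.
Deadweight loss = ½ · (808.8 - 426) · (2288 - 1244) = ½ · 382.8 · 1044 = 199821.6.

199821.6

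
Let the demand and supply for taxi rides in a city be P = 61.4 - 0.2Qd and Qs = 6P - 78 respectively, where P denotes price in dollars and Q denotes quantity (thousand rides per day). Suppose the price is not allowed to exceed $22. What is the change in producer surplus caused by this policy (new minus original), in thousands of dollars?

Rearranging demand gives Qd = 307 - 5P. Without the control the market clears where 307 - 5P = 6P - 78, i.e. P* = 35 and Q* = 132.
The ceiling of 22 is below the equilibrium price 35, so it binds.
At P = 22: Qd = 307 - 5·22 = 197 and Qs = 6·22 - 78 = 54.
Producer surplus without the control is ½ · (35 - 13) · 132 = 1452.
With the ceiling, producers sell 54 units at 22, so PS = ½ · (22 - 13) · 54 = 243.
Change in producer surplus = 243 - 1452 = -1209.

-1209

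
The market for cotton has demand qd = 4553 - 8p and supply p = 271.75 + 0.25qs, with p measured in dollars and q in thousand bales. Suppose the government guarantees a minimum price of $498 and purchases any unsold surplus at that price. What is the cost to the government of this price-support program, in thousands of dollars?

167328

Rearranging supply gives qs = 4p - 1087. Setting quantity demanded equal to quantity supplied, 4553 - 8p = 4p - 1087, gives p* = 470 and q* = 793.
The floor of 498 is above the equilibrium price 470, so it binds.
At p = 498: qd = 4553 - 8·498 = 569 and qs = 4·498 - 1087 = 905.
Surplus = qs - qd = 336.
Government expenditure = surplus × support price = 336 × 498 = 167328.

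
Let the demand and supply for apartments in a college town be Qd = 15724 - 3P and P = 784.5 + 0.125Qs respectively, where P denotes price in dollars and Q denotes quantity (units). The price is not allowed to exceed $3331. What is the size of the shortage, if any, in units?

0

Rearranging supply gives Qs = 8P - 6276. Equilibrium: 15724 - 3P = 8P - 6276, so 22000 = 11P and P* = 2000, Q* = 9724.
Since 3331 is above P* = 2000, the ceiling does not bind and the free-market outcome prevails.
Since the control does not bind, there is no shortage.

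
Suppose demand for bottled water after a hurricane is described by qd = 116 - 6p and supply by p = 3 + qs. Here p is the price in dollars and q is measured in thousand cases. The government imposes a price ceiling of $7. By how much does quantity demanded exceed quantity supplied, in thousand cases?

70

Rearranging supply gives qs = p - 3. Without the control the market clears where 116 - 6p = p - 3, i.e. p* = 17 and q* = 14.
Since 7 < 17, the ceiling is binding.
At p = 7: qd = 116 - 6·7 = 74 and qs = 7 - 3 = 4.
Shortage = qd - qs = 74 - 4 = 70.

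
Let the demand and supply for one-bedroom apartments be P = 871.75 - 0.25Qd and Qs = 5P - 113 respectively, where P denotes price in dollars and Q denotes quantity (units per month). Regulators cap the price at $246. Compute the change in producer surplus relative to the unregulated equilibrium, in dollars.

-231308

Rearranging demand gives Qd = 3487 - 4P. Equilibrium: 3487 - 4P = 5P - 113, so 3600 = 9P and P* = 400, Q* = 1887.
The ceiling of 246 is below the equilibrium price 400, so it binds.
At P = 246: Qd = 3487 - 4·246 = 2503 and Qs = 5·246 - 113 = 1117.
Producer surplus without the control is ½ · (400 - 22.6) · 1887 = 356076.9.
With the ceiling, producers sell 1117 units at 246, so PS = ½ · (246 - 22.6) · 1117 = 124768.9.
Change in producer surplus = 124768.9 - 356076.9 = -231308.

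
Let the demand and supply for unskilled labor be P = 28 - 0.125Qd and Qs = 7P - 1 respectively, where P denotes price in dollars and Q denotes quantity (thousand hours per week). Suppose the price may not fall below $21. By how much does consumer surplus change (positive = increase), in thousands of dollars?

Rearranging demand gives Qd = 224 - 8P. Without the control the market clears where 224 - 8P = 7P - 1, i.e. P* = 15 and Q* = 104.
Since 21 > 15, the floor is binding.
At P = 21: Qd = 224 - 8·21 = 56 and Qs = 7·21 - 1 = 146.
Consumer surplus without the control is ½ · (28 - 15) · 104 = 676.
With the floor, consumers buy 56 units at 21, so CS = ½ · (28 - 21) · 56 = 196.
Change in consumer surplus = 196 - 676 = -480.

-480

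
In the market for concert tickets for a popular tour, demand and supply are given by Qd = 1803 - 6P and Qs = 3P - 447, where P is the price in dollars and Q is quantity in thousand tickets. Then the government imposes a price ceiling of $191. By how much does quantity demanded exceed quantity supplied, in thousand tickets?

Without the control the market clears where 1803 - 6P = 3P - 447, i.e. P* = 250 and Q* = 303.
Because the ceiling (191) lies below the market-clearing price, it is binding.
At P = 191: Qd = 1803 - 6·191 = 657 and Qs = 3·191 - 447 = 126.
Shortage = Qd - Qs = 657 - 126 = 531.

531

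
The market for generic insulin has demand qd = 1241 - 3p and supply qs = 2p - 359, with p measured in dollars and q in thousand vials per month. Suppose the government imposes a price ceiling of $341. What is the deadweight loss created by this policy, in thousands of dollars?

Setting quantity demanded equal to quantity supplied, 1241 - 3p = 2p - 359, gives p* = 320 and q* = 281.
The ceiling of 341 is above the equilibrium price 320, so it is not binding; the market clears at p* = 320, q* = 281.
Since the control does not bind, no trades are prevented and deadweight loss is zero.

0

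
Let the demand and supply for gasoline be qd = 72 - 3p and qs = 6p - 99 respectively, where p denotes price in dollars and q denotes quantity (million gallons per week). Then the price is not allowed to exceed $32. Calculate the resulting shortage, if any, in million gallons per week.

Equilibrium: 72 - 3p = 6p - 99, so 171 = 9p and p* = 19, q* = 15.
The ceiling of 32 is above the equilibrium price 19, so it is not binding; the market clears at p* = 19, q* = 15.
Since the control does not bind, there is no shortage.

0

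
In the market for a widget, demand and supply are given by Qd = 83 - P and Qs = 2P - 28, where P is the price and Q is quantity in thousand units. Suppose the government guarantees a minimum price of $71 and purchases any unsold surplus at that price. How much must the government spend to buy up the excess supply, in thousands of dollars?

Equilibrium: 83 - P = 2P - 28, so 111 = 3P and P* = 37, Q* = 46.
Because the floor (71) lies above the market-clearing price, it is binding.
At P = 71: Qd = 83 - 71 = 12 and Qs = 2·71 - 28 = 114.
Surplus = Qs - Qd = 102.
Government expenditure = surplus × support price = 102 × 71 = 7242.

7242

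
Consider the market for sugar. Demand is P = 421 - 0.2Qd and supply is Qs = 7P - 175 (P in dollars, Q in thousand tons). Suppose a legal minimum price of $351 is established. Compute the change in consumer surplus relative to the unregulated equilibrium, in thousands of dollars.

-121152.5

Rearranging demand gives Qd = 2105 - 5P. Setting quantity demanded equal to quantity supplied, 2105 - 5P = 7P - 175, gives P* = 190 and Q* = 1155.
The floor of 351 is above the equilibrium price 190, so it binds.
At P = 351: Qd = 2105 - 5·351 = 350 and Qs = 7·351 - 175 = 2282.
Consumer surplus without the control is ½ · (421 - 190) · 1155 = 133402.5.
With the floor, consumers buy 350 units at 351, so CS = ½ · (421 - 351) · 350 = 12250.
Change in consumer surplus = 12250 - 133402.5 = -121152.5.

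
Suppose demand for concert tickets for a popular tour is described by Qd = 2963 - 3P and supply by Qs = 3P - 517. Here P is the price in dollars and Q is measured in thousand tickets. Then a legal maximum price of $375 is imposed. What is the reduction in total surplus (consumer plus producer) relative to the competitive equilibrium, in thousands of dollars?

126075

Without the control the market clears where 2963 - 3P = 3P - 517, i.e. P* = 580 and Q* = 1223.
Since 375 < 580, the ceiling is binding.
At P = 375: Qd = 2963 - 3·375 = 1838 and Qs = 3·375 - 517 = 608.
Quantity traded falls to 608. At Q = 608 the demand price is (2963 - 608)/3 = 785 and the supply price is (517 + 608)/3 = 375.
Deadweight loss = ½ · (785 - 375) · (1223 - 608) = ½ · 410 · 615 = 126075.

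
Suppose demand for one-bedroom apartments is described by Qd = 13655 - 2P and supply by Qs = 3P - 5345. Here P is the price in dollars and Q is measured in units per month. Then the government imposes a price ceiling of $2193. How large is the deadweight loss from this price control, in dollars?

Equilibrium: 13655 - 2P = 3P - 5345, so 19000 = 5P and P* = 3800, Q* = 6055.
The ceiling of 2193 is below the equilibrium price 3800, so it binds.
At P = 2193: Qd = 13655 - 2·2193 = 9269 and Qs = 3·2193 - 5345 = 1234.
Quantity traded falls to 1234. At Q = 1234 the demand price is (13655 - 1234)/2 = 6210.5 and the supply price is (5345 + 1234)/3 = 2193.
Deadweight loss = ½ · (6210.5 - 2193) · (6055 - 1234) = ½ · 4017.5 · 4821 = 9684183.75.

9684183.75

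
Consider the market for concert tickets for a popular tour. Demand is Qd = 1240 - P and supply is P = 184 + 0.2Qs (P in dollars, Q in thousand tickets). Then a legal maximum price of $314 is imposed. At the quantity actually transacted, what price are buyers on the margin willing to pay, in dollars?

Rearranging supply gives Qs = 5P - 920. In a free market, 1240 - P = 5P - 920 gives the equilibrium P* = 360, Q* = 880.
Because the ceiling (314) lies below the market-clearing price, it is binding.
At P = 314: Qd = 1240 - 314 = 926 and Qs = 5·314 - 920 = 650.
Only 650 units reach the market. On the demand curve, the marginal buyer's willingness to pay at Q = 650 is (1240 - 650) = 590.

590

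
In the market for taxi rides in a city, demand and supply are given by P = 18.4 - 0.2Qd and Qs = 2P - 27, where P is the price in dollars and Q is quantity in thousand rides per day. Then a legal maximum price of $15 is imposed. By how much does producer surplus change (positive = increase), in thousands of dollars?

-10

Rearranging demand gives Qd = 92 - 5P. Equilibrium: 92 - 5P = 2P - 27, so 119 = 7P and P* = 17, Q* = 7.
Since 15 < 17, the ceiling is binding.
At P = 15: Qd = 92 - 5·15 = 17 and Qs = 2·15 - 27 = 3.
Producer surplus without the control is ½ · (17 - 13.5) · 7 = 12.25.
With the ceiling, producers sell 3 units at 15, so PS = ½ · (15 - 13.5) · 3 = 2.25.
Change in producer surplus = 2.25 - 12.25 = -10.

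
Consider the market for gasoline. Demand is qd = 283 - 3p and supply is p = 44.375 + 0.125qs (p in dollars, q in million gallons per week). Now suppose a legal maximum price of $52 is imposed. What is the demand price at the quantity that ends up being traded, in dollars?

Rearranging supply gives qs = 8p - 355. Setting quantity demanded equal to quantity supplied, 283 - 3p = 8p - 355, gives p* = 58 and q* = 109.
Because the ceiling (52) lies below the market-clearing price, it is binding.
At p = 52: qd = 283 - 3·52 = 127 and qs = 8·52 - 355 = 61.
Only 61 units reach the market. On the demand curve, the marginal buyer's willingness to pay at q = 61 is (283 - 61)/3 = 74.

74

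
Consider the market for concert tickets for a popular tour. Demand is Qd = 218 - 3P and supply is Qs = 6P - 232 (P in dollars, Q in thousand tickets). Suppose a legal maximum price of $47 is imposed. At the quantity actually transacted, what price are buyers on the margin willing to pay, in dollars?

Without the control the market clears where 218 - 3P = 6P - 232, i.e. P* = 50 and Q* = 68.
Because the ceiling (47) lies below the market-clearing price, it is binding.
At P = 47: Qd = 218 - 3·47 = 77 and Qs = 6·47 - 232 = 50.
Only 50 units reach the market. On the demand curve, the marginal buyer's willingness to pay at Q = 50 is (218 - 50)/3 = 56.

56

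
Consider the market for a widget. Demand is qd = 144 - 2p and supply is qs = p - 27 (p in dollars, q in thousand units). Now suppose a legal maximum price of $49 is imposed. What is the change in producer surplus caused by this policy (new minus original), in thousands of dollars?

Equilibrium: 144 - 2p = p - 27, so 171 = 3p and p* = 57, q* = 30.
The ceiling of 49 is below the equilibrium price 57, so it binds.
At p = 49: qd = 144 - 2·49 = 46 and qs = 49 - 27 = 22.
Producer surplus without the control is ½ · (57 - 27) · 30 = 450.
With the ceiling, producers sell 22 units at 49, so PS = ½ · (49 - 27) · 22 = 242.
Change in producer surplus = 242 - 450 = -208.

-208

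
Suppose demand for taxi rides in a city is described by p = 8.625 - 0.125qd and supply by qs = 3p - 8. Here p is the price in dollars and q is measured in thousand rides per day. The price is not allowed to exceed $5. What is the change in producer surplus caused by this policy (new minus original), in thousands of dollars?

-20

Rearranging demand gives qd = 69 - 8p. Without the control the market clears where 69 - 8p = 3p - 8, i.e. p* = 7 and q* = 13.
Since 5 < 7, the ceiling is binding.
At p = 5: qd = 69 - 8·5 = 29 and qs = 3·5 - 8 = 7.
Producer surplus without the control is ½ · (7 - 8/3) · 13 = 169/6.
With the ceiling, producers sell 7 units at 5, so PS = ½ · (5 - 8/3) · 7 = 49/6.
Change in producer surplus = 49/6 - 169/6 = -20.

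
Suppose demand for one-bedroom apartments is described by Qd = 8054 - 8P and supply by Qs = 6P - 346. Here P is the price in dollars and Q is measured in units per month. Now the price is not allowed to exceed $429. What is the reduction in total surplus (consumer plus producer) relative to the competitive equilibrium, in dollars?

153515.25

Without the control the market clears where 8054 - 8P = 6P - 346, i.e. P* = 600 and Q* = 3254.
The ceiling of 429 is below the equilibrium price 600, so it binds.
At P = 429: Qd = 8054 - 8·429 = 4622 and Qs = 6·429 - 346 = 2228.
Quantity traded falls to 2228. At Q = 2228 the demand price is (8054 - 2228)/8 = 728.25 and the supply price is (346 + 2228)/6 = 429.
Deadweight loss = ½ · (728.25 - 429) · (3254 - 2228) = ½ · 299.25 · 1026 = 153515.25.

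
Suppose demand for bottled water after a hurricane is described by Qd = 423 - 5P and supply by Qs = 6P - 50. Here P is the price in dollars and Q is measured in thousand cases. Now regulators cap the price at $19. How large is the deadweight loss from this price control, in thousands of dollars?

3801.6

In a free market, 423 - 5P = 6P - 50 gives the equilibrium P* = 43, Q* = 208.
Since 19 < 43, the ceiling is binding.
At P = 19: Qd = 423 - 5·19 = 328 and Qs = 6·19 - 50 = 64.
Quantity traded falls to 64. At Q = 64 the demand price is (423 - 64)/5 = 71.8 and the supply price is (50 + 64)/6 = 19.
Deadweight loss = ½ · (71.8 - 19) · (208 - 64) = ½ · 52.8 · 144 = 3801.6.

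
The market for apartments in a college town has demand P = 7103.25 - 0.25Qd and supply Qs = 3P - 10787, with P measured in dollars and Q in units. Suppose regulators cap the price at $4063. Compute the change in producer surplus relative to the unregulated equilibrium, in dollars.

Rearranging demand gives Qd = 28413 - 4P. Equilibrium: 28413 - 4P = 3P - 10787, so 39200 = 7P and P* = 5600, Q* = 6013.
Since 4063 < 5600, the ceiling is binding.
At P = 4063: Qd = 28413 - 4·4063 = 12161 and Qs = 3·4063 - 10787 = 1402.
Producer surplus without the control is ½ · (5600 - 10787/3) · 6013 = 36156169/6.
With the ceiling, producers sell 1402 units at 4063, so PS = ½ · (4063 - 10787/3) · 1402 = 982802/3.
Change in producer surplus = 982802/3 - 36156169/6 = -5698427.5.

-5698427.5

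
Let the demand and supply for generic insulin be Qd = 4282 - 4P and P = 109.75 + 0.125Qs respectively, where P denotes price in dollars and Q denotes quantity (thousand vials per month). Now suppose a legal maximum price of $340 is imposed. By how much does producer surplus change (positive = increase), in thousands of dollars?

-198180

Rearranging supply gives Qs = 8P - 878. In a free market, 4282 - 4P = 8P - 878 gives the equilibrium P* = 430, Q* = 2562.
The ceiling of 340 is below the equilibrium price 430, so it binds.
At P = 340: Qd = 4282 - 4·340 = 2922 and Qs = 8·340 - 878 = 1842.
Producer surplus without the control is ½ · (430 - 109.75) · 2562 = 410240.25.
With the ceiling, producers sell 1842 units at 340, so PS = ½ · (340 - 109.75) · 1842 = 212060.25.
Change in producer surplus = 212060.25 - 410240.25 = -198180.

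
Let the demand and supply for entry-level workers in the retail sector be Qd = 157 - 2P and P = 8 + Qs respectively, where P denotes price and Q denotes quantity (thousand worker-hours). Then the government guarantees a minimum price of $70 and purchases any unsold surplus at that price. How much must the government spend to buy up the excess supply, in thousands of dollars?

3150

Rearranging supply gives Qs = P - 8. In a free market, 157 - 2P = P - 8 gives the equilibrium P* = 55, Q* = 47.
The floor of 70 is above the equilibrium price 55, so it binds.
At P = 70: Qd = 157 - 2·70 = 17 and Qs = 70 - 8 = 62.
Surplus = Qs - Qd = 45.
Government expenditure = surplus × support price = 45 × 70 = 3150.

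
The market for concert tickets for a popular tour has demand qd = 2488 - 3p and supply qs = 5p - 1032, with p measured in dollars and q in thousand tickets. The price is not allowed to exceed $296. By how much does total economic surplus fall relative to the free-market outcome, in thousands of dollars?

138240

Setting quantity demanded equal to quantity supplied, 2488 - 3p = 5p - 1032, gives p* = 440 and q* = 1168.
Because the ceiling (296) lies below the market-clearing price, it is binding.
At p = 296: qd = 2488 - 3·296 = 1600 and qs = 5·296 - 1032 = 448.
Quantity traded falls to 448. At q = 448 the demand price is (2488 - 448)/3 = 680 and the supply price is (1032 + 448)/5 = 296.
Deadweight loss = ½ · (680 - 296) · (1168 - 448) = ½ · 384 · 720 = 138240.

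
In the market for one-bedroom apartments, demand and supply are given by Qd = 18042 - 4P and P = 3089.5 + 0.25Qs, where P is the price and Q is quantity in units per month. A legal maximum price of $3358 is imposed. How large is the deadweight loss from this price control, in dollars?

781456

Rearranging supply gives Qs = 4P - 12358. Without the control the market clears where 18042 - 4P = 4P - 12358, i.e. P* = 3800 and Q* = 2842.
Because the ceiling (3358) lies below the market-clearing price, it is binding.
At P = 3358: Qd = 18042 - 4·3358 = 4610 and Qs = 4·3358 - 12358 = 1074.
Quantity traded falls to 1074. At Q = 1074 the demand price is (18042 - 1074)/4 = 4242 and the supply price is (12358 + 1074)/4 = 3358.
Deadweight loss = ½ · (4242 - 3358) · (2842 - 1074) = ½ · 884 · 1768 = 781456.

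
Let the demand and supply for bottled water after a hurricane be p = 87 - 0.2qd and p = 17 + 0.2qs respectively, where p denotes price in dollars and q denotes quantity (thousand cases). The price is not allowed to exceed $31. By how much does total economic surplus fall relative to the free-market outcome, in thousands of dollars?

2205

Rearranging demand gives qd = 435 - 5p; rearranging supply gives qs = 5p - 85. Setting quantity demanded equal to quantity supplied, 435 - 5p = 5p - 85, gives p* = 52 and q* = 175.
The ceiling of 31 is below the equilibrium price 52, so it binds.
At p = 31: qd = 435 - 5·31 = 280 and qs = 5·31 - 85 = 70.
Quantity traded falls to 70. At q = 70 the demand price is (435 - 70)/5 = 73 and the supply price is (85 + 70)/5 = 31.
Deadweight loss = ½ · (73 - 31) · (175 - 70) = ½ · 42 · 105 = 2205.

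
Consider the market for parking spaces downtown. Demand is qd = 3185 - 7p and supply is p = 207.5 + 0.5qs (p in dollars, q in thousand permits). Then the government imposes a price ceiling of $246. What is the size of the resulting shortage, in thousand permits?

Rearranging supply gives qs = 2p - 415. Without the control the market clears where 3185 - 7p = 2p - 415, i.e. p* = 400 and q* = 385.
Because the ceiling (246) lies below the market-clearing price, it is binding.
At p = 246: qd = 3185 - 7·246 = 1463 and qs = 2·246 - 415 = 77.
Shortage = qd - qs = 1463 - 77 = 1386.

1386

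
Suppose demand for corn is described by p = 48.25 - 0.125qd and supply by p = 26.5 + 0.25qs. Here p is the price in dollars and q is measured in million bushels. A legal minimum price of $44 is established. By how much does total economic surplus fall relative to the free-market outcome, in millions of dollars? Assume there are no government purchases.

Rearranging demand gives qd = 386 - 8p; rearranging supply gives qs = 4p - 106. Without the control the market clears where 386 - 8p = 4p - 106, i.e. p* = 41 and q* = 58.
Since 44 > 41, the floor is binding.
At p = 44: qd = 386 - 8·44 = 34 and qs = 4·44 - 106 = 70.
Quantity traded falls to 34. At q = 34 the demand price is (386 - 34)/8 = 44 and the supply price is (106 + 34)/4 = 35.
Deadweight loss = ½ · (44 - 35) · (58 - 34) = ½ · 9 · 24 = 108.

108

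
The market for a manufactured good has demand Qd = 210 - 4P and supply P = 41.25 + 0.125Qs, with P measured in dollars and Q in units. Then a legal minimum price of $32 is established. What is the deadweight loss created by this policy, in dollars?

0

Rearranging supply gives Qs = 8P - 330. In a free market, 210 - 4P = 8P - 330 gives the equilibrium P* = 45, Q* = 30.
The floor of 32 is below the equilibrium price 45, so it is not binding; the market clears at P* = 45, Q* = 30.
Since the control does not bind, no trades are prevented and deadweight loss is zero.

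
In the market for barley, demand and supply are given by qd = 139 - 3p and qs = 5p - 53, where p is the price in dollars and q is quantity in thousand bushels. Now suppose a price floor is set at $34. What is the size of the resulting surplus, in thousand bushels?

80

Setting quantity demanded equal to quantity supplied, 139 - 3p = 5p - 53, gives p* = 24 and q* = 67.
Because the floor (34) lies above the market-clearing price, it is binding.
At p = 34: qd = 139 - 3·34 = 37 and qs = 5·34 - 53 = 117.
Surplus = qs - qd = 117 - 37 = 80.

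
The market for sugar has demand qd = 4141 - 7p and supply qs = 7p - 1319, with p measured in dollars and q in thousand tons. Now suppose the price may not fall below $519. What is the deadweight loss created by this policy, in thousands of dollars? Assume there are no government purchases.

In a free market, 4141 - 7p = 7p - 1319 gives the equilibrium p* = 390, q* = 1411.
Since 519 > 390, the floor is binding.
At p = 519: qd = 4141 - 7·519 = 508 and qs = 7·519 - 1319 = 2314.
Quantity traded falls to 508. At q = 508 the demand price is (4141 - 508)/7 = 519 and the supply price is (1319 + 508)/7 = 261.
Deadweight loss = ½ · (519 - 261) · (1411 - 508) = ½ · 258 · 903 = 116487.

116487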